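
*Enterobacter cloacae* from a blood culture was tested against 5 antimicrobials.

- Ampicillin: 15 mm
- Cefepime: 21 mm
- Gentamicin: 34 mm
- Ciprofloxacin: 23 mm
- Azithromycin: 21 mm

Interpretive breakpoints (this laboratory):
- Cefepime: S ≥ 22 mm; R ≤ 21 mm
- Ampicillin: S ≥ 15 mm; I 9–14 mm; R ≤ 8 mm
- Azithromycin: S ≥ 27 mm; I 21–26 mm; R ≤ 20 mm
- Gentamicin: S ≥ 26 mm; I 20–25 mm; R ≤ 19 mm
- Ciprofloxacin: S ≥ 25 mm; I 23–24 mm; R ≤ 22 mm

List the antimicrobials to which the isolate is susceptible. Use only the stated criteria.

Ampicillin 15 mm: ≥ 15 mm — Susceptible
Cefepime: 21 mm is ≤ 21 mm → Resistant
Gentamicin (34 mm) ≥ 26 mm → Susceptible
Ciprofloxacin: 23 mm is in 23–24 mm ⇒ I
Azithromycin (21 mm) in 21–26 mm ⇒ I

ampicillin, gentamicin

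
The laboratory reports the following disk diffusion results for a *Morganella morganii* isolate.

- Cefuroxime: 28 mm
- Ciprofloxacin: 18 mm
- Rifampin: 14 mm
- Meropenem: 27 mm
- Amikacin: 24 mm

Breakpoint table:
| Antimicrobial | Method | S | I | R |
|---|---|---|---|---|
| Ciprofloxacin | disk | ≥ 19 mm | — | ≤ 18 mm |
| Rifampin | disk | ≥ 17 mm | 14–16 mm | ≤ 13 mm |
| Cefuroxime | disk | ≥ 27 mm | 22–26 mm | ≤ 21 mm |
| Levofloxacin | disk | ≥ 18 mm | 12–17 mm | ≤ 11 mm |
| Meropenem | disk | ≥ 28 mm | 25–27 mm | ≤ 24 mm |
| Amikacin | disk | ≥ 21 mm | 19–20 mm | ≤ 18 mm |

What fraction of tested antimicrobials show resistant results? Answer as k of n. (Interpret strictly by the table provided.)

Cefuroxime 28 mm: ≥ 27 mm ⇒ Susceptible
Ciprofloxacin 18 mm: ≤ 18 mm ⇒ R
Rifampin: 14 mm is in 14–16 mm → I
Meropenem (27 mm) in 25–27 mm → intermediate
Amikacin 24 mm: ≥ 21 mm ⇒ susceptible
Resistant: 1/5

1 of 5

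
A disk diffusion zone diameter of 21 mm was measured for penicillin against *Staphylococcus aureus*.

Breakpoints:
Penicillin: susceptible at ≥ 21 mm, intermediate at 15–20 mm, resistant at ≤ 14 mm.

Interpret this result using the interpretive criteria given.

Susceptible

Penicillin: 21 mm is ≥ 21 mm → susceptible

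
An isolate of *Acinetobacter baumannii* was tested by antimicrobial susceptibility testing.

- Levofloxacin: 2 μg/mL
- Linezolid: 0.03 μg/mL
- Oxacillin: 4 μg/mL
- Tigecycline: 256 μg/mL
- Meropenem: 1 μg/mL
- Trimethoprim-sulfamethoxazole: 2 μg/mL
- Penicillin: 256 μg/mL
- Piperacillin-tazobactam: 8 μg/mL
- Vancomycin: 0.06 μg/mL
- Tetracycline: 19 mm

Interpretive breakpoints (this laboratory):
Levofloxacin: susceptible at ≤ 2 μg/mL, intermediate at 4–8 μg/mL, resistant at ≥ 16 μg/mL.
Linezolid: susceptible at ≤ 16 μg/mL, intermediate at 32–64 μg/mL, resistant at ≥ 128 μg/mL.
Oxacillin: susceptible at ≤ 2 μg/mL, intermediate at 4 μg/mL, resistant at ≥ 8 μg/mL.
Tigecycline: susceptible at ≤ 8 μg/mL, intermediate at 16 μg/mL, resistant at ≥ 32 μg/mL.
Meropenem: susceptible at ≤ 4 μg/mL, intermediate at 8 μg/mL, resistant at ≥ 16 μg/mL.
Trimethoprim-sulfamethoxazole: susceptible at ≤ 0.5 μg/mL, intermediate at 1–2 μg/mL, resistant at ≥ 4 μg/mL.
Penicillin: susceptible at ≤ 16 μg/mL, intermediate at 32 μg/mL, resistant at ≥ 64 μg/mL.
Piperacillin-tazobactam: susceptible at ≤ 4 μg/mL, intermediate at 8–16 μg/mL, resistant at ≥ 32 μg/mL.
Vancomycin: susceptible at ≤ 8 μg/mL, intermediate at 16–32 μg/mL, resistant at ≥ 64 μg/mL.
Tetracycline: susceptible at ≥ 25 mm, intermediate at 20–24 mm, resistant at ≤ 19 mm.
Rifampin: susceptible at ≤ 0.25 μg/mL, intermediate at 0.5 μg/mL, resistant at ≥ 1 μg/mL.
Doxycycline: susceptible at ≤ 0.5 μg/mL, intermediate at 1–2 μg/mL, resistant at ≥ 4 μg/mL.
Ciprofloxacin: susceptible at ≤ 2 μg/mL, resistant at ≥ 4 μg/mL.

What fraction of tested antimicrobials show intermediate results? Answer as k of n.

3 of 10

Levofloxacin 2 μg/mL: ≤ 2 μg/mL — susceptible
Linezolid (0.03 μg/mL) ≤ 16 μg/mL → Susceptible
Oxacillin 4 μg/mL: = 4 μg/mL → Intermediate
Tigecycline (256 μg/mL) ≥ 32 μg/mL ⇒ resistant
Meropenem (1 μg/mL) ≤ 4 μg/mL — S
Trimethoprim-sulfamethoxazole (2 μg/mL) in 1–2 μg/mL — Intermediate
Penicillin: 256 μg/mL is ≥ 64 μg/mL ⇒ Resistant
Piperacillin-tazobactam: 8 μg/mL is in 8–16 μg/mL ⇒ I
Vancomycin: 0.06 μg/mL is ≤ 8 μg/mL → Susceptible
Tetracycline (19 mm) ≤ 19 mm ⇒ Resistant
Intermediate: 3/10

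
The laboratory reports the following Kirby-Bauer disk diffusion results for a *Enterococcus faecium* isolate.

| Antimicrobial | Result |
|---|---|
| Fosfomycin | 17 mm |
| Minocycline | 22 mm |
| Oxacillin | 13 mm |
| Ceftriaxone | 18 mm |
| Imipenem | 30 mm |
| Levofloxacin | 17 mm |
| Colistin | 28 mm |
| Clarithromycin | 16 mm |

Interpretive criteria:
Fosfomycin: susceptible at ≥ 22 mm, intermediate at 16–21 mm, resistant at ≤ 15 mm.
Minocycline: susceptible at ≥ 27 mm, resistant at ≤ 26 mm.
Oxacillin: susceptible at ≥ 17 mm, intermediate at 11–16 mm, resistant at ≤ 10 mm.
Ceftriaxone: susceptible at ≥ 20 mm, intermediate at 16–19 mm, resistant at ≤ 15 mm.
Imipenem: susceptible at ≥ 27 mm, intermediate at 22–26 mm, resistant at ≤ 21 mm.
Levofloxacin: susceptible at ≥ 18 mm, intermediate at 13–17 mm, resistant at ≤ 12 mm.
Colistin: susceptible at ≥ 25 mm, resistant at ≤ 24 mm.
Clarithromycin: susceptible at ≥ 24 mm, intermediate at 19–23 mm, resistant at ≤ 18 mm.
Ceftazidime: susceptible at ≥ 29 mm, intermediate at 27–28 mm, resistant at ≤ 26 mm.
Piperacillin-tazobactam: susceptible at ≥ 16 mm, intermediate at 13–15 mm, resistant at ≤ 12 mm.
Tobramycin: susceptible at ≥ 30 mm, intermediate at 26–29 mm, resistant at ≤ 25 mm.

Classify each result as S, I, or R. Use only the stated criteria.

Fosfomycin 17 mm: in 16–21 mm ⇒ I
Minocycline (22 mm) ≤ 26 mm ⇒ resistant
Oxacillin: 13 mm is in 11–16 mm → intermediate
Ceftriaxone: 18 mm is in 16–19 mm ⇒ intermediate
Imipenem 30 mm: ≥ 27 mm — Susceptible
Levofloxacin 17 mm: in 13–17 mm ⇒ intermediate
Colistin 28 mm: ≥ 25 mm → Susceptible
Clarithromycin: 16 mm is ≤ 18 mm — Resistant

I, R, I, I, S, I, S, R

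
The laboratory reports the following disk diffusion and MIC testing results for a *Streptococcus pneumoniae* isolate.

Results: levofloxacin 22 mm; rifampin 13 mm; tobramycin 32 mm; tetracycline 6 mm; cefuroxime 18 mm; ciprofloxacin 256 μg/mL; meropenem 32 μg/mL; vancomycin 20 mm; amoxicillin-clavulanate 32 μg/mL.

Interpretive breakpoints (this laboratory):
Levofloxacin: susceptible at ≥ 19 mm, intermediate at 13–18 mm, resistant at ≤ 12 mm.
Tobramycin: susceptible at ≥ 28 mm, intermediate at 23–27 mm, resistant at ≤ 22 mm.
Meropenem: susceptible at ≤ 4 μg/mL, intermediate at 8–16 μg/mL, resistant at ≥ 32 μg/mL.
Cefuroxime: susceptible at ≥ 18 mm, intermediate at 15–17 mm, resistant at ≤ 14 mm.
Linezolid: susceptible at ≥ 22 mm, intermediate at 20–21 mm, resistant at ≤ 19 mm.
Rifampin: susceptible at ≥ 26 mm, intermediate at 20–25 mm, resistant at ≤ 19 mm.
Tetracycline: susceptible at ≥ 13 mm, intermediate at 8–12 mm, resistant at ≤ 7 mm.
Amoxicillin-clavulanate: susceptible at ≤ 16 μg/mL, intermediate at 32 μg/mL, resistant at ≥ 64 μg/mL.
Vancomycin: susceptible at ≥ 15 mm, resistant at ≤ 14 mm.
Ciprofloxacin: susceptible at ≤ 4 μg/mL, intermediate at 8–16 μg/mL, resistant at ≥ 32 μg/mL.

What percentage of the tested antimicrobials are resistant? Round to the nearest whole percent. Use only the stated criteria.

44%

Levofloxacin: 22 mm is ≥ 19 mm — Susceptible
Rifampin 13 mm: ≤ 19 mm → Resistant
Tobramycin (32 mm) ≥ 28 mm → susceptible
Tetracycline 6 mm: ≤ 7 mm ⇒ resistant
Cefuroxime (18 mm) ≥ 18 mm → S
Ciprofloxacin (256 μg/mL) ≥ 32 μg/mL → R
Meropenem 32 μg/mL: ≥ 32 μg/mL ⇒ Resistant
Vancomycin (20 mm) ≥ 15 mm — S
Amoxicillin-clavulanate 32 μg/mL: = 32 μg/mL ⇒ I
Resistant: 4/9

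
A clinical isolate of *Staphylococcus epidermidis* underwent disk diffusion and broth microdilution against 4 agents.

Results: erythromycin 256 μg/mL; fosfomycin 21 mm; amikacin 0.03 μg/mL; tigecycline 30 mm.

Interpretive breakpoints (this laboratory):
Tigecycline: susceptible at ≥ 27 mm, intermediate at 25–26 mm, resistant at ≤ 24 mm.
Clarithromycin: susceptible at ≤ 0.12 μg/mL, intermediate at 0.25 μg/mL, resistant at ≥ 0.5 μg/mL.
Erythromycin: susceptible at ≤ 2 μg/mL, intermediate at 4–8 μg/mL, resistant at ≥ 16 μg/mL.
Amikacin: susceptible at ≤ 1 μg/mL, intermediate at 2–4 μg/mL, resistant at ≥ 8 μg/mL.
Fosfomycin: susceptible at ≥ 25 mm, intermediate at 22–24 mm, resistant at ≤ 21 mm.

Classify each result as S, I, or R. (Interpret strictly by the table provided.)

Erythromycin (256 μg/mL) ≥ 16 μg/mL ⇒ R
Fosfomycin: 21 mm is ≤ 21 mm ⇒ R
Amikacin 0.03 μg/mL: ≤ 1 μg/mL — susceptible
Tigecycline (30 mm) ≥ 27 mm — susceptible

R, R, S, S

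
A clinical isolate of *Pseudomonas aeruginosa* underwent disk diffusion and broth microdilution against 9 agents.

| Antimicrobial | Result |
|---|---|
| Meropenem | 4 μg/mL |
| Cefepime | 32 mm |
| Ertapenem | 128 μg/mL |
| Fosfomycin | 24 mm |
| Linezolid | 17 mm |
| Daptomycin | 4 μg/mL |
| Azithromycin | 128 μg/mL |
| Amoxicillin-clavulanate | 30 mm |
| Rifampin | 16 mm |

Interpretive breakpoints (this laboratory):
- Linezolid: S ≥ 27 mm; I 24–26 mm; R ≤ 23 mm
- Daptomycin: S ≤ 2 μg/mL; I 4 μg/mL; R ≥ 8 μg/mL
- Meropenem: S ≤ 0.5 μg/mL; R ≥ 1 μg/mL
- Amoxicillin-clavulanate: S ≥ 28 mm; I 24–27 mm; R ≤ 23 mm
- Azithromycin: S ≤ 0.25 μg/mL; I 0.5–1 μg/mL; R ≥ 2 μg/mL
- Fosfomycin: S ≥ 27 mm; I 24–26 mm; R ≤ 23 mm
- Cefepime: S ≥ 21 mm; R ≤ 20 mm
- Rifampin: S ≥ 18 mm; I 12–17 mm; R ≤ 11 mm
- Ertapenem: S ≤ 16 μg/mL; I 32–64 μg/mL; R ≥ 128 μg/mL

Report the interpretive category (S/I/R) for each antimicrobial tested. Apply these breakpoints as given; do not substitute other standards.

R, S, R, I, R, I, R, S, I

Meropenem 4 μg/mL: ≥ 1 μg/mL ⇒ resistant
Cefepime: 32 mm is ≥ 21 mm — S
Ertapenem 128 μg/mL: ≥ 128 μg/mL — R
Fosfomycin: 24 mm is in 24–26 mm — I
Linezolid (17 mm) ≤ 23 mm → Resistant
Daptomycin: 4 μg/mL is = 4 μg/mL — Intermediate
Azithromycin 128 μg/mL: ≥ 2 μg/mL — R
Amoxicillin-clavulanate 30 mm: ≥ 28 mm — Susceptible
Rifampin (16 mm) in 12–17 mm → intermediate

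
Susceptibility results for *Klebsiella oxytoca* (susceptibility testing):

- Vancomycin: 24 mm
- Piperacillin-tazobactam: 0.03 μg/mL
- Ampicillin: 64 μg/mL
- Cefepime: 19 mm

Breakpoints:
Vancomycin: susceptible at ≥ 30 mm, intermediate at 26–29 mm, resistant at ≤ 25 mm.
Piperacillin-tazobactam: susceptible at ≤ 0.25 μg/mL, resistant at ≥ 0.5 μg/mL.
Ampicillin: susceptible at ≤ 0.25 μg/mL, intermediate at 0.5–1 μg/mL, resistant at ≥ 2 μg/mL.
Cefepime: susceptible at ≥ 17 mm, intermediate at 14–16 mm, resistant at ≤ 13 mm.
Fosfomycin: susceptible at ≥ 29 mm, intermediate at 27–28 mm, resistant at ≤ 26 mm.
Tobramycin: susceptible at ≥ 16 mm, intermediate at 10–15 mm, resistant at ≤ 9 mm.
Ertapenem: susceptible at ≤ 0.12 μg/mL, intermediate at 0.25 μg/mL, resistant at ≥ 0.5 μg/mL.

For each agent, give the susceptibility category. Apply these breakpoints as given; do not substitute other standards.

R, S, R, S

Vancomycin 24 mm: ≤ 25 mm → Resistant
Piperacillin-tazobactam 0.03 μg/mL: ≤ 0.25 μg/mL ⇒ S
Ampicillin: 64 μg/mL is ≥ 2 μg/mL — R
Cefepime 19 mm: ≥ 17 mm — susceptible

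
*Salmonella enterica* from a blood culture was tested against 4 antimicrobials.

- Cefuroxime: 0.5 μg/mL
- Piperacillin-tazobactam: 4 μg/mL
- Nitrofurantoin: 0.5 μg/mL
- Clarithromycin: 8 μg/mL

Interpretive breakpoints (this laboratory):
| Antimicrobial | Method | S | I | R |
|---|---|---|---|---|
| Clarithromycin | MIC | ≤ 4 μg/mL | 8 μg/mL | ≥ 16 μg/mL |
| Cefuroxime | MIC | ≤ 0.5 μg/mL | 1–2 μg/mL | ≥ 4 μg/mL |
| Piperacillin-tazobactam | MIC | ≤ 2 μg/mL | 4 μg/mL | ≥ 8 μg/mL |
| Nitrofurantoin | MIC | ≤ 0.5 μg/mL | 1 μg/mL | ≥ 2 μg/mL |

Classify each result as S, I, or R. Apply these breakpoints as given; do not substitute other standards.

S, I, S, I

Cefuroxime (0.5 μg/mL) ≤ 0.5 μg/mL → S
Piperacillin-tazobactam (4 μg/mL) = 4 μg/mL — Intermediate
Nitrofurantoin 0.5 μg/mL: ≤ 0.5 μg/mL ⇒ susceptible
Clarithromycin 8 μg/mL: = 8 μg/mL — intermediate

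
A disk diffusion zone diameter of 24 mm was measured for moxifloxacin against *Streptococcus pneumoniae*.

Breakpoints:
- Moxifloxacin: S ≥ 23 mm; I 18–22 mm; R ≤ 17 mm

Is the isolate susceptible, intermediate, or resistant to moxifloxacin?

S

Moxifloxacin: 24 mm is ≥ 23 mm ⇒ susceptible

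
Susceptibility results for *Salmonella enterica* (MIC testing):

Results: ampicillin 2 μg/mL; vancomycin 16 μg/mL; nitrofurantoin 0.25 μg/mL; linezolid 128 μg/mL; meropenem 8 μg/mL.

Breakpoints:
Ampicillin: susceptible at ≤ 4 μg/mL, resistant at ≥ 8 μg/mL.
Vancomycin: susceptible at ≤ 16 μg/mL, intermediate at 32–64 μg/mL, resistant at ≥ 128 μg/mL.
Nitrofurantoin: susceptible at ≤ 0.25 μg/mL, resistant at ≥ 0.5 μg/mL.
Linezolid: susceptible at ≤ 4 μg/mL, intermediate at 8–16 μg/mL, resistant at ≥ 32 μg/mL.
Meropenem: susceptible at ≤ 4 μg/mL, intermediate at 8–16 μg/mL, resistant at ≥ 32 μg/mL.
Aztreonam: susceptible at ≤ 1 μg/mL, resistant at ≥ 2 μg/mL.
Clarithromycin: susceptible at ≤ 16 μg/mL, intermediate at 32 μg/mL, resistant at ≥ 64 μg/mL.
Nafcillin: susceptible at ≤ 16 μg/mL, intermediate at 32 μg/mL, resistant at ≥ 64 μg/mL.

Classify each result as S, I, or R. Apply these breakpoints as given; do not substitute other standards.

S, S, S, R, I

Ampicillin (2 μg/mL) ≤ 4 μg/mL → susceptible
Vancomycin (16 μg/mL) ≤ 16 μg/mL ⇒ Susceptible
Nitrofurantoin (0.25 μg/mL) ≤ 0.25 μg/mL — S
Linezolid 128 μg/mL: ≥ 32 μg/mL → Resistant
Meropenem: 8 μg/mL is in 8–16 μg/mL — intermediate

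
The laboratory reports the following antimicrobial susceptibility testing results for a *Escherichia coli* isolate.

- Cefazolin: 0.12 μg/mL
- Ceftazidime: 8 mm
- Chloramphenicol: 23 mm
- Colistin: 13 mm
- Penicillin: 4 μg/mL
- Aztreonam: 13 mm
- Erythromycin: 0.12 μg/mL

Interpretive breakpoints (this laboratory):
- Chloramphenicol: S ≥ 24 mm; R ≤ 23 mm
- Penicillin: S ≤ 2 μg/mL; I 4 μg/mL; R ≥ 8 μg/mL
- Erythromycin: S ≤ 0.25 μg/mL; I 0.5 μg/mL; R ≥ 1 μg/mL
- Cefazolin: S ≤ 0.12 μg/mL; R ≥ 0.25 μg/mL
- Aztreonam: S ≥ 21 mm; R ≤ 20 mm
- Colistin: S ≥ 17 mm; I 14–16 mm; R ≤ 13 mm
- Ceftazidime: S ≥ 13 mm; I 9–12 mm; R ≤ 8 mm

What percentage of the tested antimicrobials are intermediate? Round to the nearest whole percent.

14%

Cefazolin: 0.12 μg/mL is ≤ 0.12 μg/mL — S
Ceftazidime 8 mm: ≤ 8 mm — R
Chloramphenicol (23 mm) ≤ 23 mm ⇒ Resistant
Colistin (13 mm) ≤ 13 mm — R
Penicillin: 4 μg/mL is = 4 μg/mL → I
Aztreonam 13 mm: ≤ 20 mm — resistant
Erythromycin (0.12 μg/mL) ≤ 0.25 μg/mL ⇒ S
Intermediate: 1/7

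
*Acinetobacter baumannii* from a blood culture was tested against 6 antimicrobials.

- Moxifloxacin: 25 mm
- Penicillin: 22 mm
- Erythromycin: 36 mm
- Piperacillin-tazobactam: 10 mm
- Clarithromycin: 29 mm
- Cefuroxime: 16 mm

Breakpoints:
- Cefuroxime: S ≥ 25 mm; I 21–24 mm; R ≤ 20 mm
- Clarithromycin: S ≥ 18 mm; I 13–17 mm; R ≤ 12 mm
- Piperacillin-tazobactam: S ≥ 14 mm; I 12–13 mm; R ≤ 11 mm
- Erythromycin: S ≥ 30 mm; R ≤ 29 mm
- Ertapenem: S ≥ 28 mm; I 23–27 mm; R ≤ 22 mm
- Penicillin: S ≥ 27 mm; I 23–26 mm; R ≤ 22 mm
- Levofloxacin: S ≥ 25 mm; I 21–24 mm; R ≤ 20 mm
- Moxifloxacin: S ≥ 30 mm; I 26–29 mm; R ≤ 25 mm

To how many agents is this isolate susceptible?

Moxifloxacin 25 mm: ≤ 25 mm → Resistant
Penicillin (22 mm) ≤ 22 mm ⇒ resistant
Erythromycin: 36 mm is ≥ 30 mm — susceptible
Piperacillin-tazobactam 10 mm: ≤ 11 mm → resistant
Clarithromycin: 29 mm is ≥ 18 mm ⇒ Susceptible
Cefuroxime: 16 mm is ≤ 20 mm → R
Susceptible: 2

2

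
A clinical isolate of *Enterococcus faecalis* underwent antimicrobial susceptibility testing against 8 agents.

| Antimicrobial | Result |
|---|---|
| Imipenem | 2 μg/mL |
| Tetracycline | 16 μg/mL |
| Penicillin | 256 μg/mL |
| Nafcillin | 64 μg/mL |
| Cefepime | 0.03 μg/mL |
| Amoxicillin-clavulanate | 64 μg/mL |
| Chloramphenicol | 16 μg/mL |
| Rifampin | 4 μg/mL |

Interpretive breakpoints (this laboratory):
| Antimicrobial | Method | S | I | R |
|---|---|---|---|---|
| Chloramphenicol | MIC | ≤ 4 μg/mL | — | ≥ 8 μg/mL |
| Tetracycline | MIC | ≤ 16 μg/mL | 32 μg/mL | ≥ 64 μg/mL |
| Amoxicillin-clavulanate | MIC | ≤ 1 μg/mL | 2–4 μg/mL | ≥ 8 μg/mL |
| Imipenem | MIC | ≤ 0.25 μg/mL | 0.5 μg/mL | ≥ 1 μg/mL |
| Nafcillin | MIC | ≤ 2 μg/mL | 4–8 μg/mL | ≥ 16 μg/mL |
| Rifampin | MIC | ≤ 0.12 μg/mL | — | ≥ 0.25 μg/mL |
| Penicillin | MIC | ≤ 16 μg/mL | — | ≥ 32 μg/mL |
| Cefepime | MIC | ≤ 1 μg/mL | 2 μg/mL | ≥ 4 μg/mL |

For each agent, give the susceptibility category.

R, S, R, R, S, R, R, R

Imipenem: 2 μg/mL is ≥ 1 μg/mL ⇒ resistant
Tetracycline: 16 μg/mL is ≤ 16 μg/mL — S
Penicillin 256 μg/mL: ≥ 32 μg/mL → Resistant
Nafcillin 64 μg/mL: ≥ 16 μg/mL — resistant
Cefepime: 0.03 μg/mL is ≤ 1 μg/mL → Susceptible
Amoxicillin-clavulanate 64 μg/mL: ≥ 8 μg/mL → R
Chloramphenicol (16 μg/mL) ≥ 8 μg/mL ⇒ resistant
Rifampin: 4 μg/mL is ≥ 0.25 μg/mL ⇒ resistant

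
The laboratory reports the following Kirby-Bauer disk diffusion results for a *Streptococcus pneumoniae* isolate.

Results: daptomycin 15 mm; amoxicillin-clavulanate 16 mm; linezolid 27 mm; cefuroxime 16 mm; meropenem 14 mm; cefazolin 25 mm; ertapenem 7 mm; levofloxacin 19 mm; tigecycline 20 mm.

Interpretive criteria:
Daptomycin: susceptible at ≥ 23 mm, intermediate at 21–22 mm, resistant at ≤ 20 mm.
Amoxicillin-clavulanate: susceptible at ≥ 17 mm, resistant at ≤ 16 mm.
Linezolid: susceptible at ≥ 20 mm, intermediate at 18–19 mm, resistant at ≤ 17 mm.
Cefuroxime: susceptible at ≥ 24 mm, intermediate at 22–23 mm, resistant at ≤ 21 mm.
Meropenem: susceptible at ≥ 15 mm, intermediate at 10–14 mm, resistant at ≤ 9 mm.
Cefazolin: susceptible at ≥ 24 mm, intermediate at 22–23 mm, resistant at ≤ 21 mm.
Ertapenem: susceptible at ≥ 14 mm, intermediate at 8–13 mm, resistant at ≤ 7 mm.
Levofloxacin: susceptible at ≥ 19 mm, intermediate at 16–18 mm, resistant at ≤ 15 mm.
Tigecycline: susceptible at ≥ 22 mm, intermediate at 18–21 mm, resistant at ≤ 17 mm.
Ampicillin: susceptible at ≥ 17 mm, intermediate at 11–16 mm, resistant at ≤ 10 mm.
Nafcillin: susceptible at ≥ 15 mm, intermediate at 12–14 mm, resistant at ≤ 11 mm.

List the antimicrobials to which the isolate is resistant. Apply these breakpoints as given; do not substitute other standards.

daptomycin, amoxicillin-clavulanate, cefuroxime, ertapenem

Daptomycin: 15 mm is ≤ 20 mm → R
Amoxicillin-clavulanate: 16 mm is ≤ 16 mm ⇒ resistant
Linezolid (27 mm) ≥ 20 mm ⇒ Susceptible
Cefuroxime 16 mm: ≤ 21 mm ⇒ Resistant
Meropenem 14 mm: in 10–14 mm — I
Cefazolin 25 mm: ≥ 24 mm → S
Ertapenem 7 mm: ≤ 7 mm ⇒ resistant
Levofloxacin 19 mm: ≥ 19 mm → Susceptible
Tigecycline (20 mm) in 18–21 mm — I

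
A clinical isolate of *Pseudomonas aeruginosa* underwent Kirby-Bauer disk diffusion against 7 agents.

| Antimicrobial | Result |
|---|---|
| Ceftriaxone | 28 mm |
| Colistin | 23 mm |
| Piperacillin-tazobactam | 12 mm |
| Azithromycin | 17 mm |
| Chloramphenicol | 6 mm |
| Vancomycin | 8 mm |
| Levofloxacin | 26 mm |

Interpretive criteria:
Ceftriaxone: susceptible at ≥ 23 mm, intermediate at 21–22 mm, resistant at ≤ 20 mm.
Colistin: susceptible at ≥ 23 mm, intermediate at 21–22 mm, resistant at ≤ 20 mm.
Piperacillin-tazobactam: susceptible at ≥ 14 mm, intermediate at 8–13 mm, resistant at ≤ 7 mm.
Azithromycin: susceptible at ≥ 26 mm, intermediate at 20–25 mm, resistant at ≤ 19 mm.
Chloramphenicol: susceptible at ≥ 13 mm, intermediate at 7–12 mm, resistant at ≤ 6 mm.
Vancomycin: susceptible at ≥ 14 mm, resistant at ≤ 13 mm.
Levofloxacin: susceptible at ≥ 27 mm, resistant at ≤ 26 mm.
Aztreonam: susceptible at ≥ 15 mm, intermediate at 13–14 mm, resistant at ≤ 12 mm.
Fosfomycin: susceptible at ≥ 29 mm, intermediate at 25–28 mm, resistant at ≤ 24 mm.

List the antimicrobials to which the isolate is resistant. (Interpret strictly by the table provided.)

azithromycin, chloramphenicol, vancomycin, levofloxacin

Ceftriaxone 28 mm: ≥ 23 mm — Susceptible
Colistin 23 mm: ≥ 23 mm ⇒ Susceptible
Piperacillin-tazobactam: 12 mm is in 8–13 mm → intermediate
Azithromycin: 17 mm is ≤ 19 mm — Resistant
Chloramphenicol: 6 mm is ≤ 6 mm → R
Vancomycin (8 mm) ≤ 13 mm — resistant
Levofloxacin 26 mm: ≤ 26 mm — R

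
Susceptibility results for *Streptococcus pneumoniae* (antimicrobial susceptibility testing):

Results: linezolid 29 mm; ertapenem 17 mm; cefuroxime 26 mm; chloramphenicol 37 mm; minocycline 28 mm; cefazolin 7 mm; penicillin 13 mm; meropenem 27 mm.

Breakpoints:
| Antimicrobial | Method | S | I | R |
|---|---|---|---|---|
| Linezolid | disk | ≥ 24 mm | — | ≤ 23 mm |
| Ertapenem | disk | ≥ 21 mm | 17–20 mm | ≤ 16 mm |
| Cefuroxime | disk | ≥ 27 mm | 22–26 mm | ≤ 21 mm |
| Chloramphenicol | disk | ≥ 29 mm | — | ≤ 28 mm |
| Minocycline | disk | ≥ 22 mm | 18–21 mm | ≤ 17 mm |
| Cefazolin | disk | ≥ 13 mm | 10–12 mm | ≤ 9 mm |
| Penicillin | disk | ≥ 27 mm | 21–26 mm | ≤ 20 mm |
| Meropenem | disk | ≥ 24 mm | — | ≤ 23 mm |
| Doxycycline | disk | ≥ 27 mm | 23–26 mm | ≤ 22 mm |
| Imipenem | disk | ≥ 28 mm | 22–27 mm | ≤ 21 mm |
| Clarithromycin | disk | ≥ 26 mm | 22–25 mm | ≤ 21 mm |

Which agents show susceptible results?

Linezolid 29 mm: ≥ 24 mm — susceptible
Ertapenem: 17 mm is in 17–20 mm → intermediate
Cefuroxime: 26 mm is in 22–26 mm — I
Chloramphenicol: 37 mm is ≥ 29 mm → Susceptible
Minocycline (28 mm) ≥ 22 mm — susceptible
Cefazolin 7 mm: ≤ 9 mm — Resistant
Penicillin (13 mm) ≤ 20 mm → resistant
Meropenem (27 mm) ≥ 24 mm → Susceptible

linezolid, chloramphenicol, minocycline, meropenem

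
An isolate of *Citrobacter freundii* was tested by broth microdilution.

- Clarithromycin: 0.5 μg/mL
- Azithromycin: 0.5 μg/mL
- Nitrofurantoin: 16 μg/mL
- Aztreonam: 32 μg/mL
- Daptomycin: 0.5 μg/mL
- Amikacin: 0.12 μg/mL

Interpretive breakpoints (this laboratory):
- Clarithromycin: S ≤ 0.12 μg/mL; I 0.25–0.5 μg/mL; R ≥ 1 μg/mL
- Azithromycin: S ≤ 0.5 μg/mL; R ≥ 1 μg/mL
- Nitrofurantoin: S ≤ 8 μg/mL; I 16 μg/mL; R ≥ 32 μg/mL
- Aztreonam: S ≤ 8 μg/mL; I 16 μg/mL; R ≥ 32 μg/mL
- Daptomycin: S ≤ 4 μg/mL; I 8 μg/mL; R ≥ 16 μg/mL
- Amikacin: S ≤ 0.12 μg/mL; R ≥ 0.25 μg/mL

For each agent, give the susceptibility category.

I, S, I, R, S, S

Clarithromycin (0.5 μg/mL) in 0.25–0.5 μg/mL → Intermediate
Azithromycin 0.5 μg/mL: ≤ 0.5 μg/mL ⇒ susceptible
Nitrofurantoin 16 μg/mL: = 16 μg/mL — intermediate
Aztreonam: 32 μg/mL is ≥ 32 μg/mL ⇒ resistant
Daptomycin: 0.5 μg/mL is ≤ 4 μg/mL ⇒ susceptible
Amikacin 0.12 μg/mL: ≤ 0.12 μg/mL ⇒ S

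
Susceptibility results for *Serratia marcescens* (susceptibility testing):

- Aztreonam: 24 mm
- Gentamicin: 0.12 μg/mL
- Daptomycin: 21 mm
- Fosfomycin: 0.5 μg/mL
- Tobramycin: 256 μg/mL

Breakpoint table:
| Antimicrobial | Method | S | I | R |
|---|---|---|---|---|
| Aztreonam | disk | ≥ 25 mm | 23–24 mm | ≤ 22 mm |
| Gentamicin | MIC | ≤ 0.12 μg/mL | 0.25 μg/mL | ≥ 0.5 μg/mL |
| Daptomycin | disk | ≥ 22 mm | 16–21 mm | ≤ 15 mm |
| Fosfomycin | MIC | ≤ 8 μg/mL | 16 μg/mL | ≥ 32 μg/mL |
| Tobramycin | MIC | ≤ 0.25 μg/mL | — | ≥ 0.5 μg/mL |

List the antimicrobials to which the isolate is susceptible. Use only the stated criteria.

Aztreonam 24 mm: in 23–24 mm — Intermediate
Gentamicin: 0.12 μg/mL is ≤ 0.12 μg/mL ⇒ S
Daptomycin 21 mm: in 16–21 mm — I
Fosfomycin 0.5 μg/mL: ≤ 8 μg/mL ⇒ Susceptible
Tobramycin (256 μg/mL) ≥ 0.5 μg/mL → R

gentamicin, fosfomycin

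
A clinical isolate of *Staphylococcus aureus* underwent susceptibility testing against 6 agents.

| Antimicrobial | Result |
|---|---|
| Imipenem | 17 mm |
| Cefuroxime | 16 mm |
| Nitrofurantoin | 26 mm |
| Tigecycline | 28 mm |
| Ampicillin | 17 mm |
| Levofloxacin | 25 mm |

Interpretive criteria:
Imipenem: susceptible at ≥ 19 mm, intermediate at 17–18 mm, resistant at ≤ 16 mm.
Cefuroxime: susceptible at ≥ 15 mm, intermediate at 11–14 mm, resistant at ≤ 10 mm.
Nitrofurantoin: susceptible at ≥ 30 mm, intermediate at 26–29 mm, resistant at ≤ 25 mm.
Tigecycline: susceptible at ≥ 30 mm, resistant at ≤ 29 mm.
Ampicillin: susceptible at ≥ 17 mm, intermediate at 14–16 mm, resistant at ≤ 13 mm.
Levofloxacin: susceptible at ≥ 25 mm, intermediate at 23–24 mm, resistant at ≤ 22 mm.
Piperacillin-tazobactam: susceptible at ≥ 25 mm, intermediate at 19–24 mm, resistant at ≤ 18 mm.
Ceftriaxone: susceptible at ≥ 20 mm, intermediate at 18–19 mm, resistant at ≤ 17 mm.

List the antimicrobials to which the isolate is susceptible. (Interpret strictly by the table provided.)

Imipenem 17 mm: in 17–18 mm — intermediate
Cefuroxime 16 mm: ≥ 15 mm — Susceptible
Nitrofurantoin (26 mm) in 26–29 mm → I
Tigecycline (28 mm) ≤ 29 mm → resistant
Ampicillin: 17 mm is ≥ 17 mm → Susceptible
Levofloxacin: 25 mm is ≥ 25 mm → S

cefuroxime, ampicillin, levofloxacin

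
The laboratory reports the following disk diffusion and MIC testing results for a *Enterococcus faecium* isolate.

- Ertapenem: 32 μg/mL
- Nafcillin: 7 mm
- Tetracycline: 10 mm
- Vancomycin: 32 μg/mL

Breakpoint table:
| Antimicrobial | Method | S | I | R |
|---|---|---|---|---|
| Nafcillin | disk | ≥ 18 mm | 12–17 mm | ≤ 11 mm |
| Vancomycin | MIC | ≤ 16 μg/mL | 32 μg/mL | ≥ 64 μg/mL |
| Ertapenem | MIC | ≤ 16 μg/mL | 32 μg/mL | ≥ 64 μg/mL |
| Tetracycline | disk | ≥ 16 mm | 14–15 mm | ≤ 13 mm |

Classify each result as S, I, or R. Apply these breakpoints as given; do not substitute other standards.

I, R, R, I

Ertapenem: 32 μg/mL is = 32 μg/mL ⇒ intermediate
Nafcillin 7 mm: ≤ 11 mm ⇒ Resistant
Tetracycline (10 mm) ≤ 13 mm — resistant
Vancomycin 32 μg/mL: = 32 μg/mL — I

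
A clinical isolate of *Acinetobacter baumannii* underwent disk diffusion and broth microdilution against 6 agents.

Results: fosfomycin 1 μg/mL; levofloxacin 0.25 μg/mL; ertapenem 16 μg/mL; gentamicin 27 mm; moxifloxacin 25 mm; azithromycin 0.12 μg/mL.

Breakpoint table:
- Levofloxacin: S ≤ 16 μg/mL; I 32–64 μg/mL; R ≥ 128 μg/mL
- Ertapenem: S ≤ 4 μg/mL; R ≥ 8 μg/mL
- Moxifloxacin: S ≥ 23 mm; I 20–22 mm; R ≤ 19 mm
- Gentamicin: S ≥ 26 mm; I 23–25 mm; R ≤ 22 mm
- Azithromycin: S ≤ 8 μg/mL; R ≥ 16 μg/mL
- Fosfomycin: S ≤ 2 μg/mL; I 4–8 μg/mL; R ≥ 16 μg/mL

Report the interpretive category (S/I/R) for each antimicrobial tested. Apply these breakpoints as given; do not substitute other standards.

S, S, R, S, S, S

Fosfomycin (1 μg/mL) ≤ 2 μg/mL — S
Levofloxacin: 0.25 μg/mL is ≤ 16 μg/mL ⇒ Susceptible
Ertapenem: 16 μg/mL is ≥ 8 μg/mL — R
Gentamicin 27 mm: ≥ 26 mm — Susceptible
Moxifloxacin 25 mm: ≥ 23 mm ⇒ S
Azithromycin (0.12 μg/mL) ≤ 8 μg/mL → S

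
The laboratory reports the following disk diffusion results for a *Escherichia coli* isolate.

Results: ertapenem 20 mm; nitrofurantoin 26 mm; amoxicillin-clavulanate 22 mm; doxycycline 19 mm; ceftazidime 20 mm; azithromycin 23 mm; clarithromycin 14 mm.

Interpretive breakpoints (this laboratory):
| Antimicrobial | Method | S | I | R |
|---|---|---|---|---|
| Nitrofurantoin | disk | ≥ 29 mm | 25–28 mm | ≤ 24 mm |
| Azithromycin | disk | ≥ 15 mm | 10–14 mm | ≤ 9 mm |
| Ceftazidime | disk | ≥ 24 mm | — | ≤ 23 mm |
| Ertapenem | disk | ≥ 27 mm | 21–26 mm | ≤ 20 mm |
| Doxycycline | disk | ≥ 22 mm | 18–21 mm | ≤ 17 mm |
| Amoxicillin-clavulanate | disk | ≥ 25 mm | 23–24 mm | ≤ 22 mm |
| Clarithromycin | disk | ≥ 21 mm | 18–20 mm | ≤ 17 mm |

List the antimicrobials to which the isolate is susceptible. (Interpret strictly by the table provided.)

Ertapenem 20 mm: ≤ 20 mm — R
Nitrofurantoin 26 mm: in 25–28 mm — intermediate
Amoxicillin-clavulanate: 22 mm is ≤ 22 mm → resistant
Doxycycline 19 mm: in 18–21 mm — Intermediate
Ceftazidime: 20 mm is ≤ 23 mm — R
Azithromycin: 23 mm is ≥ 15 mm → susceptible
Clarithromycin 14 mm: ≤ 17 mm ⇒ resistant

azithromycin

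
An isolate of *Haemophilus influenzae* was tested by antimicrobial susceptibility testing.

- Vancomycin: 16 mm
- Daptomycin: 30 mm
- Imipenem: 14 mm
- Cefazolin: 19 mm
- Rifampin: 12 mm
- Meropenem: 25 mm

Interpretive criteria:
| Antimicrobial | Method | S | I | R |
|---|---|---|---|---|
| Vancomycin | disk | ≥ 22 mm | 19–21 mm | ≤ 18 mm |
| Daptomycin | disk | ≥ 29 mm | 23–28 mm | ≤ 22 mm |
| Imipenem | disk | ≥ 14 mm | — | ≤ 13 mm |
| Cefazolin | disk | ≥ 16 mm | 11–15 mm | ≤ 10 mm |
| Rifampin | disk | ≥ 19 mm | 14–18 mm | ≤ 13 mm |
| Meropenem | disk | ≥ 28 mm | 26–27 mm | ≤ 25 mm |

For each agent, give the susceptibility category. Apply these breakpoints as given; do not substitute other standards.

R, S, S, S, R, R

Vancomycin 16 mm: ≤ 18 mm — Resistant
Daptomycin (30 mm) ≥ 29 mm → Susceptible
Imipenem: 14 mm is ≥ 14 mm ⇒ Susceptible
Cefazolin: 19 mm is ≥ 16 mm → susceptible
Rifampin 12 mm: ≤ 13 mm — resistant
Meropenem: 25 mm is ≤ 25 mm → resistant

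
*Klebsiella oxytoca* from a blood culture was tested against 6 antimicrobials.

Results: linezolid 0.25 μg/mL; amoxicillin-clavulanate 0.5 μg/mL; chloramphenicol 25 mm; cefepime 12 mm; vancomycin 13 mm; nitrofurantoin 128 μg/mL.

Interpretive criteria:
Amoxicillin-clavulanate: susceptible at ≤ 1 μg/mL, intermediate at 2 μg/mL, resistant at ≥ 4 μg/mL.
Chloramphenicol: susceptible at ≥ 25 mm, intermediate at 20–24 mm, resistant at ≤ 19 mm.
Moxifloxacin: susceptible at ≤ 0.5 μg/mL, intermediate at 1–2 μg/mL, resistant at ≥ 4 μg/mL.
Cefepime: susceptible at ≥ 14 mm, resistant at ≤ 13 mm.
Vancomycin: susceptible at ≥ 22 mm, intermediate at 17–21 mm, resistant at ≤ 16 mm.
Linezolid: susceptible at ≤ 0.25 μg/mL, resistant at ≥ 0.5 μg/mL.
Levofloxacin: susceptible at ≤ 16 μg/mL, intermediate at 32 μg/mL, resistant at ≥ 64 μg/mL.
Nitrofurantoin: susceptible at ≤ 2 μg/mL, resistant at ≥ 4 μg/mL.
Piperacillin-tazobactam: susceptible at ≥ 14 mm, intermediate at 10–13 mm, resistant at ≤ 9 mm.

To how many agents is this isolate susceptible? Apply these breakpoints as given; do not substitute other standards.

Linezolid (0.25 μg/mL) ≤ 0.25 μg/mL — susceptible
Amoxicillin-clavulanate: 0.5 μg/mL is ≤ 1 μg/mL ⇒ S
Chloramphenicol 25 mm: ≥ 25 mm → Susceptible
Cefepime (12 mm) ≤ 13 mm → resistant
Vancomycin 13 mm: ≤ 16 mm — resistant
Nitrofurantoin: 128 μg/mL is ≥ 4 μg/mL ⇒ resistant
Susceptible: 3

3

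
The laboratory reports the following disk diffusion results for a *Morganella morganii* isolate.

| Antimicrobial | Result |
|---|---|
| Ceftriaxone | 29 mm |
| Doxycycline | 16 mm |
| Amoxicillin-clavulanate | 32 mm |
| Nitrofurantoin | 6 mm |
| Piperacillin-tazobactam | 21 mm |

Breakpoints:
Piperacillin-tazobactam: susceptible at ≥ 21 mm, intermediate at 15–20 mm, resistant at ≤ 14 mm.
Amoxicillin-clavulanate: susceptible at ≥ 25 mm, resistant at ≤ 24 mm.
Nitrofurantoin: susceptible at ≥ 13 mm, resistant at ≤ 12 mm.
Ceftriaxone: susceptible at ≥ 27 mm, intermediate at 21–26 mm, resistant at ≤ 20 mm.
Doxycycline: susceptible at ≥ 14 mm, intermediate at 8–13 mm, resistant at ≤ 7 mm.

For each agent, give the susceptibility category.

S, S, S, R, S

Ceftriaxone 29 mm: ≥ 27 mm — S
Doxycycline: 16 mm is ≥ 14 mm ⇒ S
Amoxicillin-clavulanate: 32 mm is ≥ 25 mm — S
Nitrofurantoin 6 mm: ≤ 12 mm — R
Piperacillin-tazobactam: 21 mm is ≥ 21 mm — S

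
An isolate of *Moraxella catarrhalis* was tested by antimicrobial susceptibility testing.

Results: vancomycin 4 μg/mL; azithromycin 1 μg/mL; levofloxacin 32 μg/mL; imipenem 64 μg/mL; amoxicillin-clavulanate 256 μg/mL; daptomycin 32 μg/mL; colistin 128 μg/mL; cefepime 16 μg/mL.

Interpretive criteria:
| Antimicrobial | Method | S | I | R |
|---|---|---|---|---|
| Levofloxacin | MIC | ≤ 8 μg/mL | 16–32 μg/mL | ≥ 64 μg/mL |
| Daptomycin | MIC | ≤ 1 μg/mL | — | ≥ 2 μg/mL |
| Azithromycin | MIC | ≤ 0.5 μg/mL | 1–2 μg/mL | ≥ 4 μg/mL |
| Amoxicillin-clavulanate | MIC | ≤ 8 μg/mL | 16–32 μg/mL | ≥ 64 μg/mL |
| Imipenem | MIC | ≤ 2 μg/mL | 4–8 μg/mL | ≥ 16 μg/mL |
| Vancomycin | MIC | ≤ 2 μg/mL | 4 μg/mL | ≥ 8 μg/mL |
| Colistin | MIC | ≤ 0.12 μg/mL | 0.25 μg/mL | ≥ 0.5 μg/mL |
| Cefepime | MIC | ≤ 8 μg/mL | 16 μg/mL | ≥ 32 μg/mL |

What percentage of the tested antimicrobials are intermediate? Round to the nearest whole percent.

50%

Vancomycin (4 μg/mL) = 4 μg/mL ⇒ Intermediate
Azithromycin 1 μg/mL: in 1–2 μg/mL → I
Levofloxacin: 32 μg/mL is in 16–32 μg/mL → Intermediate
Imipenem: 64 μg/mL is ≥ 16 μg/mL ⇒ R
Amoxicillin-clavulanate: 256 μg/mL is ≥ 64 μg/mL — Resistant
Daptomycin (32 μg/mL) ≥ 2 μg/mL — Resistant
Colistin 128 μg/mL: ≥ 0.5 μg/mL → Resistant
Cefepime: 16 μg/mL is = 16 μg/mL — I
Intermediate: 4/8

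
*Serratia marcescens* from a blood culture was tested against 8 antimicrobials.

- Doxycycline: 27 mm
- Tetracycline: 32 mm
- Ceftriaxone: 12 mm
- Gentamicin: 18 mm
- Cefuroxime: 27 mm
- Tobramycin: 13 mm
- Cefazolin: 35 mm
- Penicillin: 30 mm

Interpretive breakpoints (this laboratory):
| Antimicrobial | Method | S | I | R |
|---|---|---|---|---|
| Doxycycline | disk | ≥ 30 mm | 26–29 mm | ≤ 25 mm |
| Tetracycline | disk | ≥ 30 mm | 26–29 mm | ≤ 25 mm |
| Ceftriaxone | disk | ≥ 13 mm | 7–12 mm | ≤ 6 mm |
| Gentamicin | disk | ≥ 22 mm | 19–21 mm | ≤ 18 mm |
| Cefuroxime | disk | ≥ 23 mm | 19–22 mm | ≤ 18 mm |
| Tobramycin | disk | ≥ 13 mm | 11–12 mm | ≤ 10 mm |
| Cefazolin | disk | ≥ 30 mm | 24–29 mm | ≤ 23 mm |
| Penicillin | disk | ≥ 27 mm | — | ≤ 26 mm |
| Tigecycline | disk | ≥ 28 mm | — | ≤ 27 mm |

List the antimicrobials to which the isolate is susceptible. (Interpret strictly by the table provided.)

tetracycline, cefuroxime, tobramycin, cefazolin, penicillin

Doxycycline 27 mm: in 26–29 mm — I
Tetracycline 32 mm: ≥ 30 mm → susceptible
Ceftriaxone 12 mm: in 7–12 mm ⇒ Intermediate
Gentamicin 18 mm: ≤ 18 mm → Resistant
Cefuroxime (27 mm) ≥ 23 mm → Susceptible
Tobramycin (13 mm) ≥ 13 mm — S
Cefazolin 35 mm: ≥ 30 mm — S
Penicillin: 30 mm is ≥ 27 mm → susceptible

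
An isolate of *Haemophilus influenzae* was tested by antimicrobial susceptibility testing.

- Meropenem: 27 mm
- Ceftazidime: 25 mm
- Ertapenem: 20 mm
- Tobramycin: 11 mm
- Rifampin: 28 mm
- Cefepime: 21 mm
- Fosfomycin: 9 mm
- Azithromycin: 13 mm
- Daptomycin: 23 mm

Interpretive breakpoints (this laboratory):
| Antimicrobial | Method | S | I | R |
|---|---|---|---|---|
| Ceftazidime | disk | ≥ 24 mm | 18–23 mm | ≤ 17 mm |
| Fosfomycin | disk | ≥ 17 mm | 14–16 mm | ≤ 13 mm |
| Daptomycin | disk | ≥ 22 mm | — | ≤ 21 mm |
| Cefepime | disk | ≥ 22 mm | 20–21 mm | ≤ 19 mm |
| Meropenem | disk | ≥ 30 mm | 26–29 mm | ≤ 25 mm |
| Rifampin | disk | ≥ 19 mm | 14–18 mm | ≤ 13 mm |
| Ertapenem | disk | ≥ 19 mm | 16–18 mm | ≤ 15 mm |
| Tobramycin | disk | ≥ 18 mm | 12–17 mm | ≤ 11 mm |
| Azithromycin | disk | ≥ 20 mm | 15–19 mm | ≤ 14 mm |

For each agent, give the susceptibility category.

Meropenem: 27 mm is in 26–29 mm ⇒ I
Ceftazidime 25 mm: ≥ 24 mm — Susceptible
Ertapenem (20 mm) ≥ 19 mm → Susceptible
Tobramycin 11 mm: ≤ 11 mm ⇒ R
Rifampin 28 mm: ≥ 19 mm ⇒ susceptible
Cefepime (21 mm) in 20–21 mm ⇒ I
Fosfomycin (9 mm) ≤ 13 mm → R
Azithromycin: 13 mm is ≤ 14 mm ⇒ Resistant
Daptomycin (23 mm) ≥ 22 mm — S

I, S, S, R, S, I, R, R, S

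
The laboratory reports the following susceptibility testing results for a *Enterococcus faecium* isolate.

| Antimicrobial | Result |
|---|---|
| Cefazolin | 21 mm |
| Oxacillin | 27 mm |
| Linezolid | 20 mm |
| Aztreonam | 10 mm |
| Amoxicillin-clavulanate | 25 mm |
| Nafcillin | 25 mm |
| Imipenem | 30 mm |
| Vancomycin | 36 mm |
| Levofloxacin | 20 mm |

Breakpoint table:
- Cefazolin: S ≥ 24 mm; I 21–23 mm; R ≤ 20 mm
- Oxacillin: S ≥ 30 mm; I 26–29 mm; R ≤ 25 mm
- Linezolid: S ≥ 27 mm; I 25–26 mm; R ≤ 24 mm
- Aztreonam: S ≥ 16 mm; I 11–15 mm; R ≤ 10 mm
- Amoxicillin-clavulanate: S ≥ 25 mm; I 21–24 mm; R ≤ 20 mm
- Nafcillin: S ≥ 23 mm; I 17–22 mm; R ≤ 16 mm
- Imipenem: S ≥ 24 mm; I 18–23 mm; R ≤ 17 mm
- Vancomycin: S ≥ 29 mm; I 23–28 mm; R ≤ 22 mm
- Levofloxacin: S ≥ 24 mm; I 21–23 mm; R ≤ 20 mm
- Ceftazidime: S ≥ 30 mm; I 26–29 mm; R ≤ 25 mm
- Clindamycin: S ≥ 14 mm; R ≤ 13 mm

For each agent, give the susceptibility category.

I, I, R, R, S, S, S, S, R

Cefazolin: 21 mm is in 21–23 mm — Intermediate
Oxacillin: 27 mm is in 26–29 mm ⇒ intermediate
Linezolid: 20 mm is ≤ 24 mm ⇒ Resistant
Aztreonam: 10 mm is ≤ 10 mm — resistant
Amoxicillin-clavulanate (25 mm) ≥ 25 mm — Susceptible
Nafcillin (25 mm) ≥ 23 mm → Susceptible
Imipenem (30 mm) ≥ 24 mm ⇒ susceptible
Vancomycin (36 mm) ≥ 29 mm ⇒ S
Levofloxacin 20 mm: ≤ 20 mm → Resistant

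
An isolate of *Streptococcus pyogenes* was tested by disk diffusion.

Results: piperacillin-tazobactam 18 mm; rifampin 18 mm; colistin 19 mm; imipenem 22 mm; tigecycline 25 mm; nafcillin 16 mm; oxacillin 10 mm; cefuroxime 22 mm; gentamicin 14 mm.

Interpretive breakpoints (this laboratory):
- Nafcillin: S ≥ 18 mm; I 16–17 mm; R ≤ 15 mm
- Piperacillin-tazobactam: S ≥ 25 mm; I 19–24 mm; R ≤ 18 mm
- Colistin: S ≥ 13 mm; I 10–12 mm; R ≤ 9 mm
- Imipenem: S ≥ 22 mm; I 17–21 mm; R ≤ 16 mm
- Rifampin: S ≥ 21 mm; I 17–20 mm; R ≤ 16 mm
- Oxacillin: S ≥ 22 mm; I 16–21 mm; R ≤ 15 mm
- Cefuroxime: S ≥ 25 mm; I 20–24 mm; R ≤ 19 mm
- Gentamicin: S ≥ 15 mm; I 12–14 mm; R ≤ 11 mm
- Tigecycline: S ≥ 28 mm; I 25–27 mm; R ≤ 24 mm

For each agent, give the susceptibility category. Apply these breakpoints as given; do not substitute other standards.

R, I, S, S, I, I, R, I, I

Piperacillin-tazobactam 18 mm: ≤ 18 mm — resistant
Rifampin: 18 mm is in 17–20 mm ⇒ I
Colistin 19 mm: ≥ 13 mm → Susceptible
Imipenem (22 mm) ≥ 22 mm — susceptible
Tigecycline (25 mm) in 25–27 mm → intermediate
Nafcillin (16 mm) in 16–17 mm — I
Oxacillin 10 mm: ≤ 15 mm → R
Cefuroxime: 22 mm is in 20–24 mm — Intermediate
Gentamicin 14 mm: in 12–14 mm — Intermediate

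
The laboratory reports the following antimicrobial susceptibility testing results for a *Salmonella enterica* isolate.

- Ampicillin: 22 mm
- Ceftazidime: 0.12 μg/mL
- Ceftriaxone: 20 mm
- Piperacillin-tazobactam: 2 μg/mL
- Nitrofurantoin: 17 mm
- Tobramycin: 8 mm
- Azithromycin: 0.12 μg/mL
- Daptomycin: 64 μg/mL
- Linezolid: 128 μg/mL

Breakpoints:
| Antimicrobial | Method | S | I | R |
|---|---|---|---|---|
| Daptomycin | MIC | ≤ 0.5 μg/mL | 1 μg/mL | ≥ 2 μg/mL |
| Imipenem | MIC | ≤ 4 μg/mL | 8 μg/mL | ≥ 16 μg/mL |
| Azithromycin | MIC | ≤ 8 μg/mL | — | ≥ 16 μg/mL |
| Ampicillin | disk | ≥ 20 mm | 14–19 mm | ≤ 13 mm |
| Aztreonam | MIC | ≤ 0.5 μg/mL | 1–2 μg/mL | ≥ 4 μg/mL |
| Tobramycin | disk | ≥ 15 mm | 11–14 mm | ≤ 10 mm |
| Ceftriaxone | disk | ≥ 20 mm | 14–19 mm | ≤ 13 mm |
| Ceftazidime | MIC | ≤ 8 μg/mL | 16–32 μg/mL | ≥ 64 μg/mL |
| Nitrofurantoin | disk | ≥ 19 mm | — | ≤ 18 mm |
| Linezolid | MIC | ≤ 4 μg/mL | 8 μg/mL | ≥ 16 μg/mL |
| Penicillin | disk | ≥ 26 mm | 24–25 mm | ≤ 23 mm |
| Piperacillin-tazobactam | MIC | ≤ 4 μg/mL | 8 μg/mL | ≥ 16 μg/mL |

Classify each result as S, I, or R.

S, S, S, S, R, R, S, R, R

Ampicillin (22 mm) ≥ 20 mm ⇒ Susceptible
Ceftazidime: 0.12 μg/mL is ≤ 8 μg/mL → susceptible
Ceftriaxone (20 mm) ≥ 20 mm ⇒ Susceptible
Piperacillin-tazobactam 2 μg/mL: ≤ 4 μg/mL ⇒ S
Nitrofurantoin (17 mm) ≤ 18 mm — R
Tobramycin (8 mm) ≤ 10 mm — Resistant
Azithromycin (0.12 μg/mL) ≤ 8 μg/mL ⇒ susceptible
Daptomycin 64 μg/mL: ≥ 2 μg/mL ⇒ resistant
Linezolid (128 μg/mL) ≥ 16 μg/mL ⇒ R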